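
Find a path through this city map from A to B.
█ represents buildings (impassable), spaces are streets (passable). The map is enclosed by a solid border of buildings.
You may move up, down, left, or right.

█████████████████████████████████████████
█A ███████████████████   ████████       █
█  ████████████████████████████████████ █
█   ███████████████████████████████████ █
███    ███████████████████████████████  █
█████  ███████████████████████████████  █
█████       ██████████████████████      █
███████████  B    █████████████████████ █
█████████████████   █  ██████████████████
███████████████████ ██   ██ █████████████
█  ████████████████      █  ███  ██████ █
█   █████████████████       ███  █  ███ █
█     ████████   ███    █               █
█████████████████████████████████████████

Finding the shortest path from A to B:
Movement: cardinal only
Path length: 18 steps
Directions: down → down → right → right → down → right → right → down → down → right → right → right → right → right → right → down → right → right

Solution:

█████████████████████████████████████████
█A ███████████████████   ████████       █
█↓ ████████████████████████████████████ █
█↳→↓███████████████████████████████████ █
███↳→↓ ███████████████████████████████  █
█████↓ ███████████████████████████████  █
█████↳→→→→→↓██████████████████████      █
███████████↳→B    █████████████████████ █
█████████████████   █  ██████████████████
███████████████████ ██   ██ █████████████
█  ████████████████      █  ███  ██████ █
█   █████████████████       ███  █  ███ █
█     ████████   ███    █               █
█████████████████████████████████████████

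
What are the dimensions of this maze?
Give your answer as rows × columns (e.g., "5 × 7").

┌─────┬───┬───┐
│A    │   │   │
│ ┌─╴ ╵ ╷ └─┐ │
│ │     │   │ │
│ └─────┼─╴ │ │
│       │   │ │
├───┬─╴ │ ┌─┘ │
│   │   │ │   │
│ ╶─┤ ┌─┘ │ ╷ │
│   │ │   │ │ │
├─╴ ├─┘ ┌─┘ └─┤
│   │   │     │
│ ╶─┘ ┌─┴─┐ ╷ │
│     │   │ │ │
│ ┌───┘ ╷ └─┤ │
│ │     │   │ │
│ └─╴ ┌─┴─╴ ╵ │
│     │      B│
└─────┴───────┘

Counting the maze dimensions:
Rows (vertical): 9
Columns (horizontal): 7
Dimensions: 9 × 7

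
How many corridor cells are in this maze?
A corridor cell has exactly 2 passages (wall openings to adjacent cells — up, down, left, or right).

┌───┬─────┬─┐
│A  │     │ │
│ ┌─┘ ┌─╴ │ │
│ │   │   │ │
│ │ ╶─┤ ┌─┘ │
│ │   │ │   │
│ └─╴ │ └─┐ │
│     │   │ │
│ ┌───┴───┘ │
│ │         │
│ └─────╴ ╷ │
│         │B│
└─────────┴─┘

Counting cells with exactly 2 passages:
Total corridor cells: 26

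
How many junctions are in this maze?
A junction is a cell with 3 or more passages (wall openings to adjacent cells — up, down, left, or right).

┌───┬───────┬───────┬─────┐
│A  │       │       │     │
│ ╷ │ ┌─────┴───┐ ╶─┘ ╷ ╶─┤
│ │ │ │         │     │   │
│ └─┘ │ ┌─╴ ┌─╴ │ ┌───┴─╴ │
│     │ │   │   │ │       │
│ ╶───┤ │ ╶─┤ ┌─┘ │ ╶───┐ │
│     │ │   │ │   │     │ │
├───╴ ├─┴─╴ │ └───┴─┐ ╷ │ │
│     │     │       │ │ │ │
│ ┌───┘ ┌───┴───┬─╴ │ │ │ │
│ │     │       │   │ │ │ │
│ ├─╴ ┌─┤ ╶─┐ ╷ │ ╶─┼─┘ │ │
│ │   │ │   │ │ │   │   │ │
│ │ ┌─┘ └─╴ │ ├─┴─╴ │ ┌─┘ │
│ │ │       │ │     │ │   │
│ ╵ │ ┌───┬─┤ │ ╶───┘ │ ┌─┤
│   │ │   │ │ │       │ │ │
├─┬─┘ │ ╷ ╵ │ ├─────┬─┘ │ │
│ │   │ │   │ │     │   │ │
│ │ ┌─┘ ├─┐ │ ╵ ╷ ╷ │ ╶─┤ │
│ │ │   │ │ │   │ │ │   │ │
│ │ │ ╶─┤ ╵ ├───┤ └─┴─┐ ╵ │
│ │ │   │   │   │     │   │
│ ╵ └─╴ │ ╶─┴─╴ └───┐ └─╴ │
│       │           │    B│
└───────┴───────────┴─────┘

Checking each cell for number of passages:

Junctions found (3+ passages):
  (0, 8): 3 passages
  (0, 11): 3 passages
  (1, 5): 3 passages
  (1, 8): 3 passages
  (2, 0): 3 passages
  (2, 12): 3 passages
  (3, 10): 3 passages
  (5, 2): 3 passages
  (5, 6): 3 passages
  (7, 3): 3 passages
  (9, 5): 3 passages
  (9, 8): 3 passages
  (11, 4): 3 passages
  (11, 12): 3 passages
  (12, 1): 3 passages
  (12, 7): 3 passages
Total junctions: 16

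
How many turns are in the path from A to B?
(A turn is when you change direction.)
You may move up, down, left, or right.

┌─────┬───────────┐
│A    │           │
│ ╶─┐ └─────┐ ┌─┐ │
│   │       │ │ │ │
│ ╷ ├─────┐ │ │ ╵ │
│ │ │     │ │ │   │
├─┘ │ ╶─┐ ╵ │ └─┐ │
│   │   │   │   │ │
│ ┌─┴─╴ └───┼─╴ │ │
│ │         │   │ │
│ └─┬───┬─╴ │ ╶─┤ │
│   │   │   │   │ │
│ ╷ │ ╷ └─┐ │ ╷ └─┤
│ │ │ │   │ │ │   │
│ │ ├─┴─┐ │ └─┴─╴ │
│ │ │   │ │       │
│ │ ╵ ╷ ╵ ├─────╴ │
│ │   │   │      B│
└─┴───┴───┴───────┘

Directions: right, right, down, right, right, right, down, down, left, up, left, left, down, right, down, right, right, down, down, down, right, right, right, down
Number of turns: 13

Solution:

┌─────┬───────────┐
│A → ↓│           │
│ ╶─┐ └─────┐ ┌─┐ │
│   │↳ → → ↓│ │ │ │
│ ╷ ├─────┐ │ │ ╵ │
│ │ │↓ ← ↰│↓│ │   │
├─┘ │ ╶─┐ ╵ │ └─┐ │
│   │↳ ↓│↑ ↲│   │ │
│ ┌─┴─╴ └───┼─╴ │ │
│ │    ↳ → ↓│   │ │
│ └─┬───┬─╴ │ ╶─┤ │
│   │   │  ↓│   │ │
│ ╷ │ ╷ └─┐ │ ╷ └─┤
│ │ │ │   │↓│ │   │
│ │ ├─┴─┐ │ └─┴─╴ │
│ │ │   │ │↳ → → ↓│
│ │ ╵ ╷ ╵ ├─────╴ │
│ │   │   │      B│
└─┴───┴───┴───────┘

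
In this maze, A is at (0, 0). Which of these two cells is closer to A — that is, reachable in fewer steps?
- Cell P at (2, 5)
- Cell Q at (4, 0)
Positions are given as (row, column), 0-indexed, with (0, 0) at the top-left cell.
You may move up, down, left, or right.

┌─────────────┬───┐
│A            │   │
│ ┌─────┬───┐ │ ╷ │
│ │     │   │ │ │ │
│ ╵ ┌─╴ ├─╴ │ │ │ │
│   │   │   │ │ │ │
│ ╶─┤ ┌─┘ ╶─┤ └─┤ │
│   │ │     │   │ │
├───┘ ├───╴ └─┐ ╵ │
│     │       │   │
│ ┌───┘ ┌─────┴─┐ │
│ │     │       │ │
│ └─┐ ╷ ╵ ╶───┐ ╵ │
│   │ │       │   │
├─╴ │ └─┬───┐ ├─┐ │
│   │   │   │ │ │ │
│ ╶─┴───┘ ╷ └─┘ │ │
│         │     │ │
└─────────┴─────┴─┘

Shortest path A → P at (2, 5): 29 steps
Shortest path A → Q at (4, 0): 12 steps

Q is closer (12 steps vs 29 steps).

Path to P:

┌─────────────┬───┐
│A → → → → → ↓│   │
│ ┌─────┬───┐ │ ╷ │
│ │     │   │↓│ │ │
│ ╵ ┌─╴ ├─╴ │ │ │ │
│   │   │↱ P│↓│ │ │
│ ╶─┤ ┌─┘ ╶─┤ └─┤ │
│   │ │  ↑ ↰│↳ ↓│ │
├───┘ ├───╴ └─┐ ╵ │
│     │↱ → ↑  │↳ ↓│
│ ┌───┘ ┌─────┴─┐ │
│ │    ↑│↓ ← ← ↰│↓│
│ └─┐ ╷ ╵ ╶───┐ ╵ │
│   │ │↑ ↲    │↑ ↲│
├─╴ │ └─┬───┐ ├─┐ │
│   │   │   │ │ │ │
│ ╶─┴───┘ ╷ └─┘ │ │
│         │     │ │
└─────────┴─────┴─┘

Path to Q:

┌─────────────┬───┐
│A            │   │
│ ┌─────┬───┐ │ ╷ │
│↓│↱ → ↓│   │ │ │ │
│ ╵ ┌─╴ ├─╴ │ │ │ │
│↳ ↑│↓ ↲│   │ │ │ │
│ ╶─┤ ┌─┘ ╶─┤ └─┤ │
│   │↓│     │   │ │
├───┘ ├───╴ └─┐ ╵ │
│Q ← ↲│       │   │
│ ┌───┘ ┌─────┴─┐ │
│ │     │       │ │
│ └─┐ ╷ ╵ ╶───┐ ╵ │
│   │ │       │   │
├─╴ │ └─┬───┐ ├─┐ │
│   │   │   │ │ │ │
│ ╶─┴───┘ ╷ └─┘ │ │
│         │     │ │
└─────────┴─────┴─┘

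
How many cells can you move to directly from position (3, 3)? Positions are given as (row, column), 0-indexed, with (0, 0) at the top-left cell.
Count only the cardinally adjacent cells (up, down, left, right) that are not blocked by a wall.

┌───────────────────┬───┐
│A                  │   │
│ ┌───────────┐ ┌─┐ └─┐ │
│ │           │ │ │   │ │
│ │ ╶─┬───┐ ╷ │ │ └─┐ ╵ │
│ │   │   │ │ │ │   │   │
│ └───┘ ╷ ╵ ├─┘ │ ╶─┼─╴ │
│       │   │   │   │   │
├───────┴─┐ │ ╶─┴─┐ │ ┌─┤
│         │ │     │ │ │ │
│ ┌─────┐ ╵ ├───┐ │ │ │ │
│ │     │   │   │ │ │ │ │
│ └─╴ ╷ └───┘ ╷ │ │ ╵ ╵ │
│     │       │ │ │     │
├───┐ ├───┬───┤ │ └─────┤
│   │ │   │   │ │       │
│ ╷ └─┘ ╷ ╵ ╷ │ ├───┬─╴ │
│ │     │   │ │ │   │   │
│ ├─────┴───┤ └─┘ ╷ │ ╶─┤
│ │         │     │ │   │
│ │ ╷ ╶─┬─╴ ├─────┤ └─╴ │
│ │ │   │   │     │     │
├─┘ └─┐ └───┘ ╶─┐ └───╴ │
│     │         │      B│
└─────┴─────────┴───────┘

Checking passable neighbors of (3, 3):
Neighbors: (2, 3), (3, 2)
Count: 2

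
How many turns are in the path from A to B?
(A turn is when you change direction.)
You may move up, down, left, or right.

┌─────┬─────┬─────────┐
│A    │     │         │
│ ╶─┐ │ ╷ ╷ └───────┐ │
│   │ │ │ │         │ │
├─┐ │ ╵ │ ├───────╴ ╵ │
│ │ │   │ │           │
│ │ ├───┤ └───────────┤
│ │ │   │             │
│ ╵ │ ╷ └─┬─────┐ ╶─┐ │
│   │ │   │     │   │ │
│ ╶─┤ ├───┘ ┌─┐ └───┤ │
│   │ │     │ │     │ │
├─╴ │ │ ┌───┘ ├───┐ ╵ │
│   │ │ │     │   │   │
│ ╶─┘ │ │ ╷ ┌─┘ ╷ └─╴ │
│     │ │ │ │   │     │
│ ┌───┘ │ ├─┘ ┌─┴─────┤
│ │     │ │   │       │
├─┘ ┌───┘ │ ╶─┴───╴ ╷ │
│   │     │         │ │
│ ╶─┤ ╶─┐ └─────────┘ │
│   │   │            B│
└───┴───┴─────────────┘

Directions: right, right, down, down, right, up, up, right, down, down, down, right, right, right, right, right, right, down, down, down, down, left, left, up, left, down, left, down, left, down, right, right, right, right, up, right, down, down
Number of turns: 19

Solution:

┌─────┬─────┬─────────┐
│A → ↓│↱ ↓  │         │
│ ╶─┐ │ ╷ ╷ └───────┐ │
│   │↓│↑│↓│         │ │
├─┐ │ ╵ │ ├───────╴ ╵ │
│ │ │↳ ↑│↓│           │
│ │ ├───┤ └───────────┤
│ │ │   │↳ → → → → → ↓│
│ ╵ │ ╷ └─┬─────┐ ╶─┐ │
│   │ │   │     │   │↓│
│ ╶─┤ ├───┘ ┌─┐ └───┤ │
│   │ │     │ │     │↓│
├─╴ │ │ ┌───┘ ├───┐ ╵ │
│   │ │ │     │↓ ↰│  ↓│
│ ╶─┘ │ │ ╷ ┌─┘ ╷ └─╴ │
│     │ │ │ │↓ ↲│↑ ← ↲│
│ ┌───┘ │ ├─┘ ┌─┴─────┤
│ │     │ │↓ ↲│    ↱ ↓│
├─┘ ┌───┘ │ ╶─┴───╴ ╷ │
│   │     │↳ → → → ↑│↓│
│ ╶─┤ ╶─┐ └─────────┘ │
│   │   │            B│
└───┴───┴─────────────┘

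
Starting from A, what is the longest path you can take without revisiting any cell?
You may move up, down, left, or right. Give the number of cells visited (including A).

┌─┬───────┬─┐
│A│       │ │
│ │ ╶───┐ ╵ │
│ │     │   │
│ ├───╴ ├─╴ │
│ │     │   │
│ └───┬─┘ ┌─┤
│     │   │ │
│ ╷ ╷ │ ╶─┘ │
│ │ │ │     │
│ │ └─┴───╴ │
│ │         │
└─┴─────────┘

Finding longest simple path using DFS:
Start: (0, 0)
Longest path visits 30 cells
Path: A → down → down → down → right → down → down → right → right → right → right → up → left → left → up → right → up → right → up → left → up → left → left → left → down → right → right → down → left → left

Solution:

┌─┬───────┬─┐
│A│↓ ← ← ↰│ │
│ │ ╶───┐ ╵ │
│↓│↳ → ↓│↑ ↰│
│ ├───╴ ├─╴ │
│↓│B ← ↲│↱ ↑│
│ └───┬─┘ ┌─┤
│↳ ↓  │↱ ↑│ │
│ ╷ ╷ │ ╶─┘ │
│ │↓│ │↑ ← ↰│
│ │ └─┴───╴ │
│ │↳ → → → ↑│
└─┴─────────┘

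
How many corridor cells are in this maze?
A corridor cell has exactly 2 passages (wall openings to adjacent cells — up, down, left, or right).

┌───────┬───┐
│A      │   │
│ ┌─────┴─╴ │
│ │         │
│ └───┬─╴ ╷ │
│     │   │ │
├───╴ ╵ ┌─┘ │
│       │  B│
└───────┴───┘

Counting cells with exactly 2 passages:
Total corridor cells: 16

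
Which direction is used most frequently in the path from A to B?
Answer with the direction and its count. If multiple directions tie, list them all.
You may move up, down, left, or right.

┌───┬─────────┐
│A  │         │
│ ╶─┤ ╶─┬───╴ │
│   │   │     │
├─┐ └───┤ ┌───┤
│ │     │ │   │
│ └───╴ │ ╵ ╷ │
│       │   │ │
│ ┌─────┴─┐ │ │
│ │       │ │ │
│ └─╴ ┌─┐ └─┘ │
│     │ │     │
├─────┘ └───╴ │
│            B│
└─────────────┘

Directions: down, right, down, right, right, down, left, left, left, down, down, right, right, up, right, right, down, right, right, down
Counts: {'down': 7, 'right': 9, 'left': 3, 'up': 1}
Most common: right (9 times)

Solution:

┌───┬─────────┐
│A  │         │
│ ╶─┤ ╶─┬───╴ │
│↳ ↓│   │     │
├─┐ └───┤ ┌───┤
│ │↳ → ↓│ │   │
│ └───╴ │ ╵ ╷ │
│↓ ← ← ↲│   │ │
│ ┌─────┴─┐ │ │
│↓│  ↱ → ↓│ │ │
│ └─╴ ┌─┐ └─┘ │
│↳ → ↑│ │↳ → ↓│
├─────┘ └───╴ │
│            B│
└─────────────┘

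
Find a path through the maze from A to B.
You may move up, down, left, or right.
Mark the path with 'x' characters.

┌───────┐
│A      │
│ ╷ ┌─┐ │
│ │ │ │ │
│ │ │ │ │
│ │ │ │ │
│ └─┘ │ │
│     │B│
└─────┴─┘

Finding the shortest path through the maze:
Path length: 6 steps
Directions: right → right → right → down → down → down

Solution:

┌───────┐
│A x x x│
│ ╷ ┌─┐ │
│ │ │ │x│
│ │ │ │ │
│ │ │ │x│
│ └─┘ │ │
│     │B│
└─────┴─┘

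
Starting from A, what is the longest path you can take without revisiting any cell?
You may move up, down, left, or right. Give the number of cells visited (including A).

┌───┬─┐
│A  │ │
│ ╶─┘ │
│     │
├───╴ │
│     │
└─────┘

Finding longest simple path using DFS:
Start: (0, 0)
Longest path visits 7 cells
Path: A → down → right → right → down → left → left

Solution:

┌───┬─┐
│A  │ │
│ ╶─┘ │
│↳ → ↓│
├───╴ │
│B ← ↲│
└─────┘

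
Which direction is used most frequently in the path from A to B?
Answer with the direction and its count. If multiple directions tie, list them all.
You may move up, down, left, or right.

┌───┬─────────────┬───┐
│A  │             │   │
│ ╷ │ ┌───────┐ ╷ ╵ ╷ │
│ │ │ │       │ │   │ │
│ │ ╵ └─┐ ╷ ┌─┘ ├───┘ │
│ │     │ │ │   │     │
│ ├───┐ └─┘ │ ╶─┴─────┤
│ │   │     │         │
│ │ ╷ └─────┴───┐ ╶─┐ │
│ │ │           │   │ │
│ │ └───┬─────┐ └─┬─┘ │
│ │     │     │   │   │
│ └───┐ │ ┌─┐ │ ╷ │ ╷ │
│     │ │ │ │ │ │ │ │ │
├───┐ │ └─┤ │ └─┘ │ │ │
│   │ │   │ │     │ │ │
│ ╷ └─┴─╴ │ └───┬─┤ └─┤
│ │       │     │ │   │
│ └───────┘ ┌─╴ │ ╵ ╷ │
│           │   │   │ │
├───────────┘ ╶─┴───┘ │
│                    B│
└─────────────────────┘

Directions: right, down, down, right, up, up, right, right, right, right, right, down, down, left, down, right, right, right, right, down, down, left, down, down, down, right, down, down
Counts: {'right': 12, 'down': 12, 'up': 2, 'left': 2}
Most common: down and right (tied at 12 times each)

Solution:

┌───┬─────────────┬───┐
│A ↓│↱ → → → → ↓  │   │
│ ╷ │ ┌───────┐ ╷ ╵ ╷ │
│ │↓│↑│       │↓│   │ │
│ │ ╵ └─┐ ╷ ┌─┘ ├───┘ │
│ │↳ ↑  │ │ │↓ ↲│     │
│ ├───┐ └─┘ │ ╶─┴─────┤
│ │   │     │↳ → → → ↓│
│ │ ╷ └─────┴───┐ ╶─┐ │
│ │ │           │   │↓│
│ │ └───┬─────┐ └─┬─┘ │
│ │     │     │   │↓ ↲│
│ └───┐ │ ┌─┐ │ ╷ │ ╷ │
│     │ │ │ │ │ │ │↓│ │
├───┐ │ └─┤ │ └─┘ │ │ │
│   │ │   │ │     │↓│ │
│ ╷ └─┴─╴ │ └───┬─┤ └─┤
│ │       │     │ │↳ ↓│
│ └───────┘ ┌─╴ │ ╵ ╷ │
│           │   │   │↓│
├───────────┘ ╶─┴───┘ │
│                    B│
└─────────────────────┘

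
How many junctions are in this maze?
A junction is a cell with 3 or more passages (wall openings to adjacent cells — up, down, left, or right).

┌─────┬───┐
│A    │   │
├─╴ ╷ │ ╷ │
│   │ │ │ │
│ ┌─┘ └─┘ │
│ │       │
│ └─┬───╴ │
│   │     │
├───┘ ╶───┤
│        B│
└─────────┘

Checking each cell for number of passages:

Junctions found (3+ passages):
  (0, 1): 3 passages
  (2, 2): 3 passages
  (2, 4): 3 passages
  (4, 2): 3 passages
Total junctions: 4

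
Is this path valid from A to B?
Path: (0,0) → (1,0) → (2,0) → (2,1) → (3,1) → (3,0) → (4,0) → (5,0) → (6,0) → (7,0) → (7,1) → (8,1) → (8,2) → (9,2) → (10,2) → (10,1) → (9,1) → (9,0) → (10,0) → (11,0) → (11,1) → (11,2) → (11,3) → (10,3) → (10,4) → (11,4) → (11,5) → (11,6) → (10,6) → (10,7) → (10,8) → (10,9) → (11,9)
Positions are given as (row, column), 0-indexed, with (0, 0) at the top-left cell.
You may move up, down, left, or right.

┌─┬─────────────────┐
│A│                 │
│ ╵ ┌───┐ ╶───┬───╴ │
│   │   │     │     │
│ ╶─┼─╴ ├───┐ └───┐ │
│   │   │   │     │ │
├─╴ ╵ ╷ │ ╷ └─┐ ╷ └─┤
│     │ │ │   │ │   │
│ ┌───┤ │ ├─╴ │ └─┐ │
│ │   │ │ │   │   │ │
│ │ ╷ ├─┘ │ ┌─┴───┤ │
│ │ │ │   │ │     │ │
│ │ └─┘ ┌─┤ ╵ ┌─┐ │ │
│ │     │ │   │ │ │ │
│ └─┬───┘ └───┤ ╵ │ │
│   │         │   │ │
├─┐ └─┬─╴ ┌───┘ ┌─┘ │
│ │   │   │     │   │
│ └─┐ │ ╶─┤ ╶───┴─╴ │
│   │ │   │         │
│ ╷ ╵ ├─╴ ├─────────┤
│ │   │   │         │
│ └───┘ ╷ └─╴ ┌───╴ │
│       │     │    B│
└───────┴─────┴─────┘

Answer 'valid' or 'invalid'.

Checking path validity:
Result: All consecutive moves are passable.

valid

Correct solution:

┌─┬─────────────────┐
│A│                 │
│ ╵ ┌───┐ ╶───┬───╴ │
│↓  │   │     │     │
│ ╶─┼─╴ ├───┐ └───┐ │
│↳ ↓│   │   │     │ │
├─╴ ╵ ╷ │ ╷ └─┐ ╷ └─┤
│↓ ↲  │ │ │   │ │   │
│ ┌───┤ │ ├─╴ │ └─┐ │
│↓│   │ │ │   │   │ │
│ │ ╷ ├─┘ │ ┌─┴───┤ │
│↓│ │ │   │ │     │ │
│ │ └─┘ ┌─┤ ╵ ┌─┐ │ │
│↓│     │ │   │ │ │ │
│ └─┬───┘ └───┤ ╵ │ │
│↳ ↓│         │   │ │
├─┐ └─┬─╴ ┌───┘ ┌─┘ │
│ │↳ ↓│   │     │   │
│ └─┐ │ ╶─┤ ╶───┴─╴ │
│↓ ↰│↓│   │         │
│ ╷ ╵ ├─╴ ├─────────┤
│↓│↑ ↲│↱ ↓│  ↱ → → ↓│
│ └───┘ ╷ └─╴ ┌───╴ │
│↳ → → ↑│↳ → ↑│    B│
└───────┴─────┴─────┘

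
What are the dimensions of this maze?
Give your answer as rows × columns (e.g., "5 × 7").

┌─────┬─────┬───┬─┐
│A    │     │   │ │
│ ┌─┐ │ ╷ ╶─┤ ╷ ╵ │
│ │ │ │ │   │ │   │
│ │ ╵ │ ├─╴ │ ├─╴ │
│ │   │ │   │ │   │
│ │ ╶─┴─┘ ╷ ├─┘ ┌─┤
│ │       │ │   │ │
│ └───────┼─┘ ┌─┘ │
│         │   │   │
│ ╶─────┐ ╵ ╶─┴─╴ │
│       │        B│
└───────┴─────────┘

Counting the maze dimensions:
Rows (vertical): 6
Columns (horizontal): 9
Dimensions: 6 × 9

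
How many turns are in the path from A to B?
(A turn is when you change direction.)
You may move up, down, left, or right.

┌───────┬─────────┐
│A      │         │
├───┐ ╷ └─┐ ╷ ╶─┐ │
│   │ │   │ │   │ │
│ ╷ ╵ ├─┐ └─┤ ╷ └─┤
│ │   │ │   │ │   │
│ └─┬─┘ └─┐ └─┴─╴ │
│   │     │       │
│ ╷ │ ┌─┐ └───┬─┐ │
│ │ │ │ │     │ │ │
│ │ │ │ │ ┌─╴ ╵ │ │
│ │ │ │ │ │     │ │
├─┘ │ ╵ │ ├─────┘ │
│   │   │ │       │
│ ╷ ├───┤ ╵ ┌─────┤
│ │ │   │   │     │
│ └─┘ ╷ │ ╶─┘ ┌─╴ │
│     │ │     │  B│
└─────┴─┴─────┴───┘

Directions: right, right, right, down, right, down, right, down, right, right, right, down, down, down, left, left, left, down, left, down, right, right, up, right, right, down
Number of turns: 15

Solution:

┌───────┬─────────┐
│A → → ↓│         │
├───┐ ╷ └─┐ ╷ ╶─┐ │
│   │ │↳ ↓│ │   │ │
│ ╷ ╵ ├─┐ └─┤ ╷ └─┤
│ │   │ │↳ ↓│ │   │
│ └─┬─┘ └─┐ └─┴─╴ │
│   │     │↳ → → ↓│
│ ╷ │ ┌─┐ └───┬─┐ │
│ │ │ │ │     │ │↓│
│ │ │ │ │ ┌─╴ ╵ │ │
│ │ │ │ │ │     │↓│
├─┘ │ ╵ │ ├─────┘ │
│   │   │ │↓ ← ← ↲│
│ ╷ ├───┤ ╵ ┌─────┤
│ │ │   │↓ ↲│↱ → ↓│
│ └─┘ ╷ │ ╶─┘ ┌─╴ │
│     │ │↳ → ↑│  B│
└─────┴─┴─────┴───┘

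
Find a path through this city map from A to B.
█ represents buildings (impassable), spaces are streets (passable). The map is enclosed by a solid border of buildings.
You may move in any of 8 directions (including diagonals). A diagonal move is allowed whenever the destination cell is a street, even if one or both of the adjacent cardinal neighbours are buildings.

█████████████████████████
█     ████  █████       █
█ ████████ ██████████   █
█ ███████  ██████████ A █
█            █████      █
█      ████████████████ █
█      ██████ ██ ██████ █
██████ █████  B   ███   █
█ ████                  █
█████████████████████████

Finding the shortest path from A to B:
Movement: 8-directional
Path length: 12 steps
Directions: down → down-right → down → down-left → left → down-left → left → left → left → left → left → up-left

Solution:

█████████████████████████
█     ████  █████       █
█ ████████ ██████████   █
█ ███████  ██████████ A █
█            █████    ↘ █
█      ████████████████↓█
█      ██████ ██ ██████↙█
██████ █████  B   ███↙← █
█ ████         ↖←←←←←   █
█████████████████████████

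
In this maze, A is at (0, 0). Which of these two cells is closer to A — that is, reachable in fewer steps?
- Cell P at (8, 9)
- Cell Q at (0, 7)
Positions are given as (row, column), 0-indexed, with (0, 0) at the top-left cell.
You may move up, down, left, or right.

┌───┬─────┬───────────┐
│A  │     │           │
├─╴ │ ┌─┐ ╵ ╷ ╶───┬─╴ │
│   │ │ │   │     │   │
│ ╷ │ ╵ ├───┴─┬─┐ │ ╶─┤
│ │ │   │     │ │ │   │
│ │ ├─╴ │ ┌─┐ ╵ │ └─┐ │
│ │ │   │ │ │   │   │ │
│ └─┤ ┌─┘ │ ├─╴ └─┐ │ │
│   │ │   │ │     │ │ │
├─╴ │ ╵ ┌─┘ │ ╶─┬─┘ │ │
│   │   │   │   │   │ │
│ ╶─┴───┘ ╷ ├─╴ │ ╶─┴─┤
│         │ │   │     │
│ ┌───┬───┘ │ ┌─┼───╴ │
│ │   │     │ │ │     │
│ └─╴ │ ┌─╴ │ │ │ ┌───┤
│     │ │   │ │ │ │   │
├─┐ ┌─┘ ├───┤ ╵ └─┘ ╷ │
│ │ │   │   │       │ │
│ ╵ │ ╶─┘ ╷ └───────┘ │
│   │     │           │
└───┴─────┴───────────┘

Shortest path A → P at (8, 9): 37 steps
Shortest path A → Q at (0, 7): 73 steps

P is closer (37 steps vs 73 steps).

Path to P:

┌───┬─────┬───────────┐
│A ↓│     │           │
├─╴ │ ┌─┐ ╵ ╷ ╶───┬─╴ │
│↓ ↲│ │ │   │     │   │
│ ╷ │ ╵ ├───┴─┬─┐ │ ╶─┤
│↓│ │   │     │ │ │   │
│ │ ├─╴ │ ┌─┐ ╵ │ └─┐ │
│↓│ │   │ │ │   │   │ │
│ └─┤ ┌─┘ │ ├─╴ └─┐ │ │
│↳ ↓│ │   │ │     │ │ │
├─╴ │ ╵ ┌─┘ │ ╶─┬─┘ │ │
│↓ ↲│   │↱ ↓│   │   │ │
│ ╶─┴───┘ ╷ ├─╴ │ ╶─┴─┤
│↳ → → → ↑│↓│   │     │
│ ┌───┬───┘ │ ┌─┼───╴ │
│ │   │↓ ← ↲│ │ │     │
│ └─╴ │ ┌─╴ │ │ │ ┌───┤
│     │↓│   │ │ │ │P ↰│
├─┐ ┌─┘ ├───┤ ╵ └─┘ ╷ │
│ │ │↓ ↲│↱ ↓│       │↑│
│ ╵ │ ╶─┘ ╷ └───────┘ │
│   │↳ → ↑│↳ → → → → ↑│
└───┴─────┴───────────┘

Path to Q:

┌───┬─────┬───────────┐
│A ↓│↱ → ↓│↱ → Q      │
├─╴ │ ┌─┐ ╵ ╷ ╶───┬─╴ │
│↓ ↲│↑│ │↳ ↑│     │   │
│ ╷ │ ╵ ├───┴─┬─┐ │ ╶─┤
│↓│ │↑ ↰│↓ ← ↰│ │ │   │
│ │ ├─╴ │ ┌─┐ ╵ │ └─┐ │
│↓│ │↱ ↑│↓│ │↑ ↰│   │ │
│ └─┤ ┌─┘ │ ├─╴ └─┐ │ │
│↳ ↓│↑│↓ ↲│ │↱ ↑  │ │ │
├─╴ │ ╵ ┌─┘ │ ╶─┬─┘ │ │
│↓ ↲│↑ ↲│↱ ↓│↑ ↰│   │ │
│ ╶─┴───┘ ╷ ├─╴ │ ╶─┴─┤
│↳ → → → ↑│↓│↱ ↑│     │
│ ┌───┬───┘ │ ┌─┼───╴ │
│ │   │↓ ← ↲│↑│ │     │
│ └─╴ │ ┌─╴ │ │ │ ┌───┤
│     │↓│   │↑│ │ │↓ ↰│
├─┐ ┌─┘ ├───┤ ╵ └─┘ ╷ │
│ │ │↓ ↲│↱ ↓│↑ ← ← ↲│↑│
│ ╵ │ ╶─┘ ╷ └───────┘ │
│   │↳ → ↑│↳ → → → → ↑│
└───┴─────┴───────────┘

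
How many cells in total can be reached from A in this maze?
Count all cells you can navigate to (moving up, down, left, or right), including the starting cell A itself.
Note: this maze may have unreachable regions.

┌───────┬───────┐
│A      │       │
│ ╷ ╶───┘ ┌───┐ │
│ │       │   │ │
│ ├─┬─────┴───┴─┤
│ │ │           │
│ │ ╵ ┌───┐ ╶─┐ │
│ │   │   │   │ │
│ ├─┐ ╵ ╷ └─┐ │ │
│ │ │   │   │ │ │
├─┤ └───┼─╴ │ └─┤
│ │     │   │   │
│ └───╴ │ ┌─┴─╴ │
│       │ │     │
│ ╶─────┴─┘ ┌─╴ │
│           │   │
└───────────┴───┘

Using BFS/flood-fill to find all reachable cells from A:
Maze size: 8 × 8 = 64 total cells
47 cell(s) are walled off and cannot be reached from A.
Reachable cells: 17

Reachable region (· marks reachable cells):

┌───────┬───────┐
│A · · ·│· · · ·│
│ ╷ ╶───┘ ┌───┐ │
│·│· · · ·│   │·│
│ ├─┬─────┴───┴─┤
│·│ │           │
│ │ ╵ ┌───┐ ╶─┐ │
│·│   │   │   │ │
│ ├─┐ ╵ ╷ └─┐ │ │
│·│ │   │   │ │ │
├─┤ └───┼─╴ │ └─┤
│ │     │   │   │
│ └───╴ │ ┌─┴─╴ │
│       │ │     │
│ ╶─────┴─┘ ┌─╴ │
│           │   │
└───────────┴───┘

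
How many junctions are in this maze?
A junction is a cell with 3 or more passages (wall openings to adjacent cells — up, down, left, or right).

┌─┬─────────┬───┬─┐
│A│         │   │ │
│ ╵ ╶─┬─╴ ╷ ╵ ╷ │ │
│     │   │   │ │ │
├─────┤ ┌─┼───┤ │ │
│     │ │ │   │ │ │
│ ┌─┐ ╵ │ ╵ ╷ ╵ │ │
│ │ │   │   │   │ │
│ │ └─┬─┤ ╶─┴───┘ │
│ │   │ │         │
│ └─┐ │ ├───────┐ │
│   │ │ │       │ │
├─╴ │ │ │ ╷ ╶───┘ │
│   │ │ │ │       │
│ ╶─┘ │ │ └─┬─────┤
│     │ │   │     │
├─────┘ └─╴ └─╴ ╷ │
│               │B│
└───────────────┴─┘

Checking each cell for number of passages:

Junctions found (3+ passages):
  (0, 4): 3 passages
  (1, 1): 3 passages
  (3, 4): 3 passages
  (4, 8): 3 passages
  (5, 5): 3 passages
  (7, 7): 3 passages
  (8, 3): 3 passages
  (8, 5): 3 passages
Total junctions: 8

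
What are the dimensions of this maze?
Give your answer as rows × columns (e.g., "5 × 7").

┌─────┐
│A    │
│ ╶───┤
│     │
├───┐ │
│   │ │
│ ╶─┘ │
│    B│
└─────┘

Counting the maze dimensions:
Rows (vertical): 4
Columns (horizontal): 3
Dimensions: 4 × 3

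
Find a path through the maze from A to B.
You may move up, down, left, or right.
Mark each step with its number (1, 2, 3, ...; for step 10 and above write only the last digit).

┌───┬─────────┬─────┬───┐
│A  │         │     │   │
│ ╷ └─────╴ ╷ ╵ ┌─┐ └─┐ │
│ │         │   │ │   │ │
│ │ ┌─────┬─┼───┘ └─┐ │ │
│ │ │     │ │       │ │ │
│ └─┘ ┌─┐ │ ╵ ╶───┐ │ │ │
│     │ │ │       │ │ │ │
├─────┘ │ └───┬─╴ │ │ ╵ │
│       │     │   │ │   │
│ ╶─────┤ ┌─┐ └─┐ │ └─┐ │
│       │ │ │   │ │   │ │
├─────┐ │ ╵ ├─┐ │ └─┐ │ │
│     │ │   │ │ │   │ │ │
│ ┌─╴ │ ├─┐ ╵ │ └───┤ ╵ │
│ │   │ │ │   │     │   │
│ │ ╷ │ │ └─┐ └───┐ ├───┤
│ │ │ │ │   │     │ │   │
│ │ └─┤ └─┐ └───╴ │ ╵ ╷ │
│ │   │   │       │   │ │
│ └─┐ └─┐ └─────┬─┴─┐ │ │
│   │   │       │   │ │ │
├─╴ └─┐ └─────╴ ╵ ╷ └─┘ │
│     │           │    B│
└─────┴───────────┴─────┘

Finding the shortest path through the maze:
Path length: 26 steps
Directions: down → down → down → right → right → up → right → right → down → down → right → right → down → right → down → down → right → right → down → down → right → up → right → down → down → down

Solution:

┌───┬─────────┬─────┬───┐
│A  │         │     │   │
│ ╷ └─────╴ ╷ ╵ ┌─┐ └─┐ │
│1│         │   │ │   │ │
│ │ ┌─────┬─┼───┘ └─┐ │ │
│2│ │6 7 8│ │       │ │ │
│ └─┘ ┌─┐ │ ╵ ╶───┐ │ │ │
│3 4 5│ │9│       │ │ │ │
├─────┘ │ └───┬─╴ │ │ ╵ │
│       │0 1 2│   │ │   │
│ ╶─────┤ ┌─┐ └─┐ │ └─┐ │
│       │ │ │3 4│ │   │ │
├─────┐ │ ╵ ├─┐ │ └─┐ │ │
│     │ │   │ │5│   │ │ │
│ ┌─╴ │ ├─┐ ╵ │ └───┤ ╵ │
│ │   │ │ │   │6 7 8│   │
│ │ ╷ │ │ └─┐ └───┐ ├───┤
│ │ │ │ │   │     │9│2 3│
│ │ └─┤ └─┐ └───╴ │ ╵ ╷ │
│ │   │   │       │0 1│4│
│ └─┐ └─┐ └─────┬─┴─┐ │ │
│   │   │       │   │ │5│
├─╴ └─┐ └─────╴ ╵ ╷ └─┘ │
│     │           │    B│
└─────┴───────────┴─────┘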